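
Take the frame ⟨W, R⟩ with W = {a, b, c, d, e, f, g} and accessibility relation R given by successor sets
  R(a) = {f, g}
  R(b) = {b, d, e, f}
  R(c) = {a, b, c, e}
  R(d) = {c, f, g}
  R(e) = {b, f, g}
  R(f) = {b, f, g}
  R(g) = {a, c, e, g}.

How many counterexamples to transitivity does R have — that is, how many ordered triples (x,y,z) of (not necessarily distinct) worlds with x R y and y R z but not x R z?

Enumerating: (a,f,b), (a,g,a), (a,g,c), (a,g,e), (b,d,c), (b,d,g), (b,e,g), (b,f,g), (c,a,f), (c,a,g), (c,b,d), (c,b,f), … and 22 more.
Total: 34.

34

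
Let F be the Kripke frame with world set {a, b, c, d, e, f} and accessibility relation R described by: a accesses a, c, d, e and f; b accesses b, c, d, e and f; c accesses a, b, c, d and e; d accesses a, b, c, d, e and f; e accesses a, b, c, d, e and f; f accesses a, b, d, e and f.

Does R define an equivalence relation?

No

Reflexive: yes — every world is R-related to itself.
Symmetric: yes — every pair in R has its reverse in R.
Transitive: no — a R c and c R b, but not a R b.
So R is not an equivalence relation.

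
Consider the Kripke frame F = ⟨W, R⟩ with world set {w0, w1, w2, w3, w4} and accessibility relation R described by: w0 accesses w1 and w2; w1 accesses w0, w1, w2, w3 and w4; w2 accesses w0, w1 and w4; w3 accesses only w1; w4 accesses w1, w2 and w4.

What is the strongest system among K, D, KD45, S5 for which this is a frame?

D

Serial (axiom D): yes — every world has a successor (e.g. w0 R w1).
Transitive (axiom 4): no — w0 R w1 and w1 R w3, but not w0 R w3.
Euclidean (axiom 5): no — w1 R w0 and w1 R w3, but not w0 R w3.
Reflexive (axiom T): no — w0 is not related to itself.
So F validates K, D; KD45 would additionally require R to be Euclidean and transitive. The strongest is D.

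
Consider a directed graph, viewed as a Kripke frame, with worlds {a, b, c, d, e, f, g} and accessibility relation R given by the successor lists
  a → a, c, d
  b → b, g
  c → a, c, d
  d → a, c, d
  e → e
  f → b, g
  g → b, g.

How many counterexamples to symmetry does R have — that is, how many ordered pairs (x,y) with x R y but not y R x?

2

Enumerating: (f,b), (f,g).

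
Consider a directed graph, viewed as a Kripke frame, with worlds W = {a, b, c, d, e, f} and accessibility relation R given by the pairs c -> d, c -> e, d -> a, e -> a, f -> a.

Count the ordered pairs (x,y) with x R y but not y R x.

5

Enumerating: (c,d), (c,e), (d,a), (e,a), (f,a).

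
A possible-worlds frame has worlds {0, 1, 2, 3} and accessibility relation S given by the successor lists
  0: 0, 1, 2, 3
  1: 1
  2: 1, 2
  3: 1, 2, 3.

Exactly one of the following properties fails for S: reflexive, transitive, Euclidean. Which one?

Euclidean

Reflexive: yes — every world is S-related to itself.
Transitive: yes — every two-step S-path is closed by a direct edge.
Euclidean: no — 0 S 1 and 0 S 2, but not 1 S 2.
Only Euclidean fails.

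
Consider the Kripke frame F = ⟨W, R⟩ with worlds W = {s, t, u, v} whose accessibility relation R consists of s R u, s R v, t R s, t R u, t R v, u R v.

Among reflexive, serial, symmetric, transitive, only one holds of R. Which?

Reflexive: no — s is not related to itself.
Serial: no — v has no R-successor.
Symmetric: no — s R u but not u R s.
Transitive: yes — every two-step R-path is closed by a direct edge.
Only transitive holds.

transitive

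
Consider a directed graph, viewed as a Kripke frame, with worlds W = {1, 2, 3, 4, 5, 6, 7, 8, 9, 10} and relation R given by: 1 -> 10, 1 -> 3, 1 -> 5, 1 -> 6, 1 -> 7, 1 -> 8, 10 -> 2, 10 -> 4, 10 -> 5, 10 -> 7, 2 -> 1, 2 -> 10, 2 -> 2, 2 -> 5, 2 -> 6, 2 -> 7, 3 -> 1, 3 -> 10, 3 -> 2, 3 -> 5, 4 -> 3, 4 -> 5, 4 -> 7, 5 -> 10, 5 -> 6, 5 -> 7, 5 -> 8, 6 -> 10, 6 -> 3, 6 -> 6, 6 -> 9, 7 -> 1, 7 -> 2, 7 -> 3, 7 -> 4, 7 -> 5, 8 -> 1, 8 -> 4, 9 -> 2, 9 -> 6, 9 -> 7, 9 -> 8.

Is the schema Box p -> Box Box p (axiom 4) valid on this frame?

The schema 4 characterises exactly the transitive frames.
Transitive: no — 1 R 10 and 10 R 2, but not 1 R 2.

No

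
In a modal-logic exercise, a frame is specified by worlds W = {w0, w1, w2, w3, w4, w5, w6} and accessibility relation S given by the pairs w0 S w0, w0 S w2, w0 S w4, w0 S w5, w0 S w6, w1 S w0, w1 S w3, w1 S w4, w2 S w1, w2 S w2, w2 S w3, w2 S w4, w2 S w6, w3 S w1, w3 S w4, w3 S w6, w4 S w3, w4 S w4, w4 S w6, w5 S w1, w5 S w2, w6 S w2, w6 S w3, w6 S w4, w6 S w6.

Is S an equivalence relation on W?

Reflexive: no — w1 is not related to itself.
Symmetric: no — w0 S w2 but not w2 S w0.
Transitive: no — w0 S w2 and w2 S w1, but not w0 S w1.
So S is not an equivalence relation.

No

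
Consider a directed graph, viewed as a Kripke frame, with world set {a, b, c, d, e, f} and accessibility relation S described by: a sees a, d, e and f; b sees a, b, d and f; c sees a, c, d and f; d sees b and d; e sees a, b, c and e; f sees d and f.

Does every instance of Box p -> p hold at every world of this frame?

Yes

The schema T characterises exactly the reflexive frames.
Reflexive: yes — every world is S-related to itself.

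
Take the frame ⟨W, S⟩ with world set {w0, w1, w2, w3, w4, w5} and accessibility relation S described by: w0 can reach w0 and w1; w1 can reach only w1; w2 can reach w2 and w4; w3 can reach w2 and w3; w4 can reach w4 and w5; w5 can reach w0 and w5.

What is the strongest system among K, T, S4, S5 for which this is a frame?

Reflexive (axiom T): yes — every world is S-related to itself.
Transitive (axiom 4): no — w2 S w4 and w4 S w5, but not w2 S w5.
Euclidean (axiom 5): no — w0 S w1 and w0 S w0, but not w1 S w0.
So F validates K, T; S4 would additionally require S to be transitive. The strongest is T.

T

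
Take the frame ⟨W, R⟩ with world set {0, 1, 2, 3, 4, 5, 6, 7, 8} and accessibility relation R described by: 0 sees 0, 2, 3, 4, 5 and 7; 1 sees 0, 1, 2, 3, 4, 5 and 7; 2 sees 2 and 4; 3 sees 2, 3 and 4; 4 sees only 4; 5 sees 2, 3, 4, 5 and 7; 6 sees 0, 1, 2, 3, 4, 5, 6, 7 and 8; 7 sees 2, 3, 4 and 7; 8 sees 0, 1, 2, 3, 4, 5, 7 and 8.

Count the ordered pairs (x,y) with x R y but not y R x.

36

Enumerating: (0,2), (0,3), (0,4), (0,5), (0,7), (1,0), (1,2), (1,3), (1,4), (1,5), (1,7), (2,4), … and 24 more.
Total: 36.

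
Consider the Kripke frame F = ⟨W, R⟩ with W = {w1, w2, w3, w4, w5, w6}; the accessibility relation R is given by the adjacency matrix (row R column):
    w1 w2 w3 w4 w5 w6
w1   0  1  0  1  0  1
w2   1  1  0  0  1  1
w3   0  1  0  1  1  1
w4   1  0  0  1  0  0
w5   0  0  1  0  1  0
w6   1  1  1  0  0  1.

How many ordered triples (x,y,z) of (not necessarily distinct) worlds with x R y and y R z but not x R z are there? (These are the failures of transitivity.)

22

Enumerating: (w1,w2,w1), (w1,w2,w5), (w1,w4,w1), (w1,w6,w1), (w1,w6,w3), (w2,w1,w4), (w2,w5,w3), (w2,w6,w3), (w3,w2,w1), (w3,w4,w1), (w3,w5,w3), (w3,w6,w1), … and 10 more.
Total: 22.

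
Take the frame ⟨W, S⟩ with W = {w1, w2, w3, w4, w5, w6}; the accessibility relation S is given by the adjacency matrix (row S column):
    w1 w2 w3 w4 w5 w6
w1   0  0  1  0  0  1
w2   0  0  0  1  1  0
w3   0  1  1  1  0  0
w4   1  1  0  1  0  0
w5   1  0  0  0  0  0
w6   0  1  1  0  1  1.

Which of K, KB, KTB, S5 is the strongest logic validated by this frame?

K

Symmetric (axiom B): no — w1 S w3 but not w3 S w1.
Reflexive (axiom T): no — w1 is not related to itself.
Euclidean (axiom 5): no — w1 S w3 and w1 S w6, but not w3 S w6.
So F validates K; KB would additionally require S to be symmetric. The strongest is K.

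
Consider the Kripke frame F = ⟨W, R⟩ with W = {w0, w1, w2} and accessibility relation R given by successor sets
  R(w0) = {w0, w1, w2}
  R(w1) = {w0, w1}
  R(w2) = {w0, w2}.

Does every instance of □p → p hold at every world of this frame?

Yes

Axiom T corresponds to the accessibility relation being reflexive.
Reflexive: yes — every world is R-related to itself.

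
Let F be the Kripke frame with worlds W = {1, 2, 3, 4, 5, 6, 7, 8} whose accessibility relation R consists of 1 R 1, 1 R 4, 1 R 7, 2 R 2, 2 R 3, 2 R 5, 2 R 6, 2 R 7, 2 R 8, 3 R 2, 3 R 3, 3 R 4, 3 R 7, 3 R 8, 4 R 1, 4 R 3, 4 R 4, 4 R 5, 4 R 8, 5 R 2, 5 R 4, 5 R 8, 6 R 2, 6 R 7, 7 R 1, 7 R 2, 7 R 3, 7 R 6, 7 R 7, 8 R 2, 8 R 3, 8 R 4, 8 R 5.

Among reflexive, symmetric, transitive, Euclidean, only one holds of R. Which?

symmetric

Reflexive: no — 5 is not related to itself.
Symmetric: yes — every pair in R has its reverse in R.
Transitive: no — 1 R 4 and 4 R 3, but not 1 R 3.
Euclidean: no — 1 R 4 and 1 R 7, but not 4 R 7.
Only symmetric holds.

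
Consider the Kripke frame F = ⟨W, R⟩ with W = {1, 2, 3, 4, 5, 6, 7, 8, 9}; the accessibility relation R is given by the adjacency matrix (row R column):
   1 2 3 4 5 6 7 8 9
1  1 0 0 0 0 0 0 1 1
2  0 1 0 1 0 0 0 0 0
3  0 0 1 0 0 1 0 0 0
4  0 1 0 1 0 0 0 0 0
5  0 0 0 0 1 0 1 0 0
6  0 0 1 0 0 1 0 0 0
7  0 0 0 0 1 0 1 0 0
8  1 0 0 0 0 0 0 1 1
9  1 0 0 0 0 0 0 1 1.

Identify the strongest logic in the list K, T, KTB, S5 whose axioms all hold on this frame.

Reflexive (axiom T): yes — every world is R-related to itself.
Symmetric (axiom B): yes — every pair in R has its reverse in R.
Euclidean (axiom 5): yes — any two successors of a common world are R-related.
So F validates K, T, KTB, S5. The strongest is S5.

S5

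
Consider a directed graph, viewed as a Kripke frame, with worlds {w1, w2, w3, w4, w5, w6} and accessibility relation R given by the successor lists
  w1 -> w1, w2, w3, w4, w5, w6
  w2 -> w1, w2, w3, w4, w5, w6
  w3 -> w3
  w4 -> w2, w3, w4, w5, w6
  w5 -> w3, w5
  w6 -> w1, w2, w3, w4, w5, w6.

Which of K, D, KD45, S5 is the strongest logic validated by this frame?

Serial (axiom D): yes — every world has a successor (e.g. w1 R w1).
Transitive (axiom 4): no — w4 R w2 and w2 R w1, but not w4 R w1.
Euclidean (axiom 5): no — w1 R w3 and w1 R w2, but not w3 R w2.
Reflexive (axiom T): yes — every world is R-related to itself.
So F validates K, D; KD45 would additionally require R to be Euclidean and transitive. The strongest is D.

D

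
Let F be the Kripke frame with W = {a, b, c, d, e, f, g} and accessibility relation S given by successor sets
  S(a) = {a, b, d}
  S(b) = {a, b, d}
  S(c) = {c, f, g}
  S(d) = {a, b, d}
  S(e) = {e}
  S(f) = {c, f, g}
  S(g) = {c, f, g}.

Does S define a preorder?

Yes

Reflexive: yes — every world is S-related to itself.
Transitive: yes — every two-step S-path is closed by a direct edge.
So S is a preorder.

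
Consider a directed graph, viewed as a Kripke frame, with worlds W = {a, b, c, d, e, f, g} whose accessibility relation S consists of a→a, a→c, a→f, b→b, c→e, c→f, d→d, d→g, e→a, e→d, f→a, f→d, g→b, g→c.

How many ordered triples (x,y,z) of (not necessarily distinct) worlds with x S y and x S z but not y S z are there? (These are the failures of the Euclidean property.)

Enumerating: (a,c,a), (a,c,c), (a,f,c), (a,f,f), (c,e,e), (c,e,f), (c,f,e), (c,f,f), (d,g,d), (d,g,g), (e,a,d), (e,d,a), (f,a,d), (f,d,a), (g,b,c), (g,c,b), (g,c,c).

17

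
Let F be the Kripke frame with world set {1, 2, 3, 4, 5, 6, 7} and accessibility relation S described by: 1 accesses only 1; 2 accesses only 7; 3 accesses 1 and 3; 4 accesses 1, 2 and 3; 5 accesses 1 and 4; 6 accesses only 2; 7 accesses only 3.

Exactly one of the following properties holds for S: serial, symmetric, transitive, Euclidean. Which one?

serial

Serial: yes — every world has a successor (e.g. 1 S 1).
Symmetric: no — 2 S 7 but not 7 S 2.
Transitive: no — 2 S 7 and 7 S 3, but not 2 S 3.
Euclidean: no — 4 S 1 and 4 S 2, but not 1 S 2.
Only serial holds.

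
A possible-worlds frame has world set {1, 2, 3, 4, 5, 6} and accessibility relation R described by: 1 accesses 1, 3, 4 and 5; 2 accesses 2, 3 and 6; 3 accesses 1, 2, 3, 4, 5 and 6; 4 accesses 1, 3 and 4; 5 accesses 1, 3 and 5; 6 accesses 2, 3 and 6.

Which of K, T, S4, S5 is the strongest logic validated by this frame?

T

Reflexive (axiom T): yes — every world is R-related to itself.
Transitive (axiom 4): no — 1 R 3 and 3 R 2, but not 1 R 2.
Euclidean (axiom 5): no — 1 R 4 and 1 R 5, but not 4 R 5.
So F validates K, T; S4 would additionally require R to be transitive. The strongest is T.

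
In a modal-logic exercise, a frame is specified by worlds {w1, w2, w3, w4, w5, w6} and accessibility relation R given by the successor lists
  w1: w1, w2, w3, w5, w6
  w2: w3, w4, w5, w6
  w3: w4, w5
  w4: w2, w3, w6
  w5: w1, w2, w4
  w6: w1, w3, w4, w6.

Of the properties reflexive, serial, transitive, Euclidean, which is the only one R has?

Reflexive: no — w2 is not related to itself.
Serial: yes — every world has a successor (e.g. w1 R w1).
Transitive: no — w1 R w2 and w2 R w4, but not w1 R w4.
Euclidean: no — w1 R w3 and w1 R w2, but not w3 R w2.
Only serial holds.

serial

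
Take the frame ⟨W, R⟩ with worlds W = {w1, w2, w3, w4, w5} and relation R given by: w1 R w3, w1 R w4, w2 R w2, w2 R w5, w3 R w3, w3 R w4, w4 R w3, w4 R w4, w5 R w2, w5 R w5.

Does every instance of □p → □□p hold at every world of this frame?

Yes

By correspondence theory, 4 is valid on a frame iff R is transitive.
Transitive: yes — every two-step R-path is closed by a direct edge.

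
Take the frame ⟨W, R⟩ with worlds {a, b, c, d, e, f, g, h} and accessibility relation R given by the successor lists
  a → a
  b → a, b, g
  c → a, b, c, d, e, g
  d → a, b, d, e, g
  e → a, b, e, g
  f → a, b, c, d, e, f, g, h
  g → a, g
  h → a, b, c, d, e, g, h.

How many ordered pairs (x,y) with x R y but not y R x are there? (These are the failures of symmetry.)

28

Enumerating: (b,a), (b,g), (c,a), (c,b), (c,d), (c,e), (c,g), (d,a), (d,b), (d,e), (d,g), (e,a), … and 16 more.
Total: 28.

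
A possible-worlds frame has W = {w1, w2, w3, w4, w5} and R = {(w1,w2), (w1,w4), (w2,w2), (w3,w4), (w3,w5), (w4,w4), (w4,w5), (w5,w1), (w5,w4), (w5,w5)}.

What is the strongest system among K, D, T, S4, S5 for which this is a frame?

Serial (axiom D): yes — every world has a successor (e.g. w1 R w2).
Reflexive (axiom T): no — w1 is not related to itself.
Transitive (axiom 4): no — w1 R w4 and w4 R w5, but not w1 R w5.
Euclidean (axiom 5): no — w1 R w2 and w1 R w4, but not w2 R w4.
So F validates K, D; T would additionally require R to be reflexive. The strongest is D.

D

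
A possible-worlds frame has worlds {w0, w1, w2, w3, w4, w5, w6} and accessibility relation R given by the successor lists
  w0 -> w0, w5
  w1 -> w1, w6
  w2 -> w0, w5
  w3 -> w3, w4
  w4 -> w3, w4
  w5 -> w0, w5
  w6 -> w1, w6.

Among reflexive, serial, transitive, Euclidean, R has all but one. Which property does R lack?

Reflexive: no — w2 is not related to itself.
Serial: yes — every world has a successor (e.g. w0 R w0).
Transitive: yes — every two-step R-path is closed by a direct edge.
Euclidean: yes — any two successors of a common world are R-related.
Only reflexive fails.

reflexive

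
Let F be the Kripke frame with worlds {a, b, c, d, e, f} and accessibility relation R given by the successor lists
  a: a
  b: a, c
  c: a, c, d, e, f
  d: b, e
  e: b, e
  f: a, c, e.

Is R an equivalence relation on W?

Reflexive: no — b is not related to itself.
Symmetric: no — b R a but not a R b.
Transitive: no — b R c and c R d, but not b R d.
So R is not an equivalence relation.

No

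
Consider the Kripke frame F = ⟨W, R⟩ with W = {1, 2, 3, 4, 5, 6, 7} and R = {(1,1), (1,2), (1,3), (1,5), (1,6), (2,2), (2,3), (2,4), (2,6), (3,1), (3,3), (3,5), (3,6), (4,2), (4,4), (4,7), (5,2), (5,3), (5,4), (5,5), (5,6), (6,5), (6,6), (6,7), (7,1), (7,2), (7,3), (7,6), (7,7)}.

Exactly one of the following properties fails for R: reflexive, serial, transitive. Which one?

Reflexive: yes — every world is R-related to itself.
Serial: yes — every world has a successor (e.g. 1 R 1).
Transitive: no — 1 R 2 and 2 R 4, but not 1 R 4.
Only transitive fails.

transitive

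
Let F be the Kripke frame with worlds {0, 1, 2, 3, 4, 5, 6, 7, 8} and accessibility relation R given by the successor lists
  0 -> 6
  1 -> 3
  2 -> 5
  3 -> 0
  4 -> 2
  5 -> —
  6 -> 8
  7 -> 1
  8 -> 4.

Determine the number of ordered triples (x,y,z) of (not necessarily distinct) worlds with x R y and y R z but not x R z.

Enumerating: (0,6,8), (1,3,0), (3,0,6), (4,2,5), (6,8,4), (7,1,3), (8,4,2).

7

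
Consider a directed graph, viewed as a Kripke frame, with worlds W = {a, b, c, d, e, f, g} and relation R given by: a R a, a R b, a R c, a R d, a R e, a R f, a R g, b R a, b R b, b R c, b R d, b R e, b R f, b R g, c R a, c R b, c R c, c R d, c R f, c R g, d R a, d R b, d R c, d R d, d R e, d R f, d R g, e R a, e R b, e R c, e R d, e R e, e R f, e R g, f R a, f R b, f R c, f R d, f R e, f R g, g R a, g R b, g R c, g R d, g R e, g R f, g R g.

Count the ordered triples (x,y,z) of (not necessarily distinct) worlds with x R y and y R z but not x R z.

Enumerating: (c,a,e), (c,b,e), (c,d,e), (c,f,e), (c,g,e), (f,a,f), (f,b,f), (f,c,f), (f,d,f), (f,e,f), (f,g,f).

11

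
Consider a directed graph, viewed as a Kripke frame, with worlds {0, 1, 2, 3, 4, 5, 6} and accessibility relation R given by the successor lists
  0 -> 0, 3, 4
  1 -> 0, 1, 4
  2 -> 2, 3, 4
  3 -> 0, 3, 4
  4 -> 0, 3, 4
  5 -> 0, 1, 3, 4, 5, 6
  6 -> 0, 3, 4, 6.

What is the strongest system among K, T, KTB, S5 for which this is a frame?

Reflexive (axiom T): yes — every world is R-related to itself.
Symmetric (axiom B): no — 1 R 0 but not 0 R 1.
Euclidean (axiom 5): no — 5 R 0 and 5 R 1, but not 0 R 1.
So F validates K, T; KTB would additionally require R to be symmetric. The strongest is T.

T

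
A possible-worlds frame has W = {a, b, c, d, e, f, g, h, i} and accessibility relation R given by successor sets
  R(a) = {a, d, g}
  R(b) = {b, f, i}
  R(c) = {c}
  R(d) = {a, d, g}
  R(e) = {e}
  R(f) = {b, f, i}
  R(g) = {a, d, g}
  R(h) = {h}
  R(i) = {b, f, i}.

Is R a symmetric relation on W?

Symmetric: yes — every pair in R has its reverse in R.

Yes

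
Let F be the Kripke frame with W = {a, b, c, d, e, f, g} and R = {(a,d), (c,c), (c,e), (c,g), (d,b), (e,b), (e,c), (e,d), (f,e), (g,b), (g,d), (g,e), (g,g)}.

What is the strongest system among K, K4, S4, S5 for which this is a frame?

K

Transitive (axiom 4): no — a R d and d R b, but not a R b.
Reflexive (axiom T): no — a is not related to itself.
Euclidean (axiom 5): no — c R e and c R g, but not e R g.
So F validates K; K4 would additionally require R to be transitive. The strongest is K.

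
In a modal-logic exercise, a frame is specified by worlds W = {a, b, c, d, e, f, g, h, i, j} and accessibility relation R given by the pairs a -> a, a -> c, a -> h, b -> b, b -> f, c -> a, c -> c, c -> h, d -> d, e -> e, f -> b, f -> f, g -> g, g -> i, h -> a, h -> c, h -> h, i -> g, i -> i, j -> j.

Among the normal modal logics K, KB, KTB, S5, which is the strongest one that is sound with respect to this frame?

Symmetric (axiom B): yes — every pair in R has its reverse in R.
Reflexive (axiom T): yes — every world is R-related to itself.
Euclidean (axiom 5): yes — any two successors of a common world are R-related.
So F validates K, KB, KTB, S5. The strongest is S5.

S5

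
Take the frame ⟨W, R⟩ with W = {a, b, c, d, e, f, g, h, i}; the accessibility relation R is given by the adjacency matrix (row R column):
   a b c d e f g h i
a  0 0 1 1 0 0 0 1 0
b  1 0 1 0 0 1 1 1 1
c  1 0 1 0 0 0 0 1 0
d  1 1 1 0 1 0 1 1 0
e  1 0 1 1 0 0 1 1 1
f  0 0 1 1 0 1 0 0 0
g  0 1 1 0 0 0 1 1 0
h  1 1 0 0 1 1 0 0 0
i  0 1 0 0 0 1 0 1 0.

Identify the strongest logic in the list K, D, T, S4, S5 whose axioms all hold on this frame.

D

Serial (axiom D): yes — every world has a successor (e.g. a R c).
Reflexive (axiom T): no — a is not related to itself.
Transitive (axiom 4): no — a R d and d R b, but not a R b.
Euclidean (axiom 5): no — a R c and a R d, but not c R d.
So F validates K, D; T would additionally require R to be reflexive. The strongest is D.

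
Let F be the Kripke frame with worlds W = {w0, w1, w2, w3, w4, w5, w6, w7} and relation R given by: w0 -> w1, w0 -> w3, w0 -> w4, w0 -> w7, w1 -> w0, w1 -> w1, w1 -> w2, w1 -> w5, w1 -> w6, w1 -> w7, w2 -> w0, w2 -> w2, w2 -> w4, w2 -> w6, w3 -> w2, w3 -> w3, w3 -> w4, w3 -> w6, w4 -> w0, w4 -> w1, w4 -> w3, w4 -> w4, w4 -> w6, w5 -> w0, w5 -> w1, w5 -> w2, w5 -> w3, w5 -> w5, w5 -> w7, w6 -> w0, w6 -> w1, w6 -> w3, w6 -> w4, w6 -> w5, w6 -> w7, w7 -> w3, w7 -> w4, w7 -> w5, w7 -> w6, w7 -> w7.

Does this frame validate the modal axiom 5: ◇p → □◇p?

No

By correspondence theory, 5 is valid on a frame iff R is Euclidean.
Euclidean: no — w0 R w1 and w0 R w3, but not w1 R w3.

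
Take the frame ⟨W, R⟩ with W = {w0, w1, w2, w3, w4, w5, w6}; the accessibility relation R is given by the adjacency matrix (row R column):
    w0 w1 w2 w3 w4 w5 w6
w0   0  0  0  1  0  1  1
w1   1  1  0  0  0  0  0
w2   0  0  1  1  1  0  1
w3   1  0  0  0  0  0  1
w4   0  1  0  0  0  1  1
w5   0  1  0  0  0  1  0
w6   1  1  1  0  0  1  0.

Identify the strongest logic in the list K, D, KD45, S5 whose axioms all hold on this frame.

Serial (axiom D): yes — every world has a successor (e.g. w0 R w3).
Transitive (axiom 4): no — w0 R w5 and w5 R w1, but not w0 R w1.
Euclidean (axiom 5): no — w0 R w3 and w0 R w5, but not w3 R w5.
Reflexive (axiom T): no — w0 is not related to itself.
So F validates K, D; KD45 would additionally require R to be Euclidean and transitive. The strongest is D.

D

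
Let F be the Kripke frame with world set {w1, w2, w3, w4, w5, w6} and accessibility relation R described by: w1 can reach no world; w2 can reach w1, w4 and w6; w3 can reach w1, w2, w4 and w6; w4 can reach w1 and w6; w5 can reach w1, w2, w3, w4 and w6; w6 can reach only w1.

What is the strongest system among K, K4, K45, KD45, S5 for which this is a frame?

K4

Transitive (axiom 4): yes — every two-step R-path is closed by a direct edge.
Euclidean (axiom 5): no — w2 R w1 and w2 R w4, but not w1 R w4.
Serial (axiom D): no — w1 has no R-successor.
Reflexive (axiom T): no — w1 is not related to itself.
So F validates K, K4; K45 would additionally require R to be Euclidean. The strongest is K4.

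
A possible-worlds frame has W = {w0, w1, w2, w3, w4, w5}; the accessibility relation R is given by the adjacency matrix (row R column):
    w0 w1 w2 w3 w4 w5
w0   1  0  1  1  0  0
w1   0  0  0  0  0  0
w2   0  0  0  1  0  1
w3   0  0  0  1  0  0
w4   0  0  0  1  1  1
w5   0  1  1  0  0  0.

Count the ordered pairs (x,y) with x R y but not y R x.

Enumerating: (w0,w2), (w0,w3), (w2,w3), (w4,w3), (w4,w5), (w5,w1).

6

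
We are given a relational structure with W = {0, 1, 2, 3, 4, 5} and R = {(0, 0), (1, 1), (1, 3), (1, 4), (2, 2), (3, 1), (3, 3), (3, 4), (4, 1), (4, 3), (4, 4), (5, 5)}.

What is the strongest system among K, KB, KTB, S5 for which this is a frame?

Symmetric (axiom B): yes — every pair in R has its reverse in R.
Reflexive (axiom T): yes — every world is R-related to itself.
Euclidean (axiom 5): yes — any two successors of a common world are R-related.
So F validates K, KB, KTB, S5. The strongest is S5.

S5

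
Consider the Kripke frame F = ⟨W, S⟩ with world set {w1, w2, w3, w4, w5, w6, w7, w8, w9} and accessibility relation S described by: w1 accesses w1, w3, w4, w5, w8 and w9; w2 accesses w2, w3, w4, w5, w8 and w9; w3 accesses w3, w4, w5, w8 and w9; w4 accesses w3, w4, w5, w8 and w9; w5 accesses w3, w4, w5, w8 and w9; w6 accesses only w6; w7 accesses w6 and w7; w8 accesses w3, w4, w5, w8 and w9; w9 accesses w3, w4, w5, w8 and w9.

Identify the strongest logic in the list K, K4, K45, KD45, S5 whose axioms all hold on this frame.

Transitive (axiom 4): yes — every two-step S-path is closed by a direct edge.
Euclidean (axiom 5): no — w1 S w3 and w1 S w1, but not w3 S w1.
Serial (axiom D): yes — every world has a successor (e.g. w1 S w1).
Reflexive (axiom T): yes — every world is S-related to itself.
So F validates K, K4; K45 would additionally require S to be Euclidean. The strongest is K4.

K4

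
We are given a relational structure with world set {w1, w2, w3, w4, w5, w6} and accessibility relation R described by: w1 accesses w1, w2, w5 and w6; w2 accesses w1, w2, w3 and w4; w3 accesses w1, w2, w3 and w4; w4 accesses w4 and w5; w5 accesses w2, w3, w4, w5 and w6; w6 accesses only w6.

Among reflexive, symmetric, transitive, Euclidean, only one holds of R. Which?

Reflexive: yes — every world is R-related to itself.
Symmetric: no — w1 R w5 but not w5 R w1.
Transitive: no — w1 R w2 and w2 R w3, but not w1 R w3.
Euclidean: no — w1 R w2 and w1 R w5, but not w2 R w5.
Only reflexive holds.

reflexive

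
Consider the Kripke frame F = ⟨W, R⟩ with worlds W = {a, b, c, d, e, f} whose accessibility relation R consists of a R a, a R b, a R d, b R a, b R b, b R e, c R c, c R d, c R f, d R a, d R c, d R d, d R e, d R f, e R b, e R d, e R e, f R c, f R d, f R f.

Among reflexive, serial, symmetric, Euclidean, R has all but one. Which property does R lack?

Euclidean

Reflexive: yes — every world is R-related to itself.
Serial: yes — every world has a successor (e.g. a R a).
Symmetric: yes — every pair in R has its reverse in R.
Euclidean: no — a R b and a R d, but not b R d.
Only Euclidean fails.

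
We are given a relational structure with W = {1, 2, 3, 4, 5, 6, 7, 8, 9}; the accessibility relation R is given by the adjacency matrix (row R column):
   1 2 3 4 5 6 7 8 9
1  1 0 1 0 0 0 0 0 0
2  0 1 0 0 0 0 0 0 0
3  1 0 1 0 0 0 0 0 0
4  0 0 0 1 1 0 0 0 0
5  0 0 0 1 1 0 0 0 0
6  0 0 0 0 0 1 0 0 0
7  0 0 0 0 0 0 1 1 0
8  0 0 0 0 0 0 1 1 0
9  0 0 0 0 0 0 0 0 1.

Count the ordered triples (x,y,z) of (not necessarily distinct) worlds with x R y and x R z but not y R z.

R is Euclidean; there are no such tuples.

0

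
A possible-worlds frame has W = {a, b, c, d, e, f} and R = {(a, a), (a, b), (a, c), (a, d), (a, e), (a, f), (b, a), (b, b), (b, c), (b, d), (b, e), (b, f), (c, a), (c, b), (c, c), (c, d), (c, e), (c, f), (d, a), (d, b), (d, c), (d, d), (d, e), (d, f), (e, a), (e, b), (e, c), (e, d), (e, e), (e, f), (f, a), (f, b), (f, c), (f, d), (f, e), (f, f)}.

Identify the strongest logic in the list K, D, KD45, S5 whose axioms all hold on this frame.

Serial (axiom D): yes — every world has a successor (e.g. a R a).
Transitive (axiom 4): yes — every two-step R-path is closed by a direct edge.
Euclidean (axiom 5): yes — any two successors of a common world are R-related.
Reflexive (axiom T): yes — every world is R-related to itself.
So F validates K, D, KD45, S5. The strongest is S5.

S5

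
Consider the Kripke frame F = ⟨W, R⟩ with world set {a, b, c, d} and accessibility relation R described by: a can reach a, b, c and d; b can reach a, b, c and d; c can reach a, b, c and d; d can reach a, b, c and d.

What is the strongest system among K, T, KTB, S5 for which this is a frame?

Reflexive (axiom T): yes — every world is R-related to itself.
Symmetric (axiom B): yes — every pair in R has its reverse in R.
Euclidean (axiom 5): yes — any two successors of a common world are R-related.
So F validates K, T, KTB, S5. The strongest is S5.

S5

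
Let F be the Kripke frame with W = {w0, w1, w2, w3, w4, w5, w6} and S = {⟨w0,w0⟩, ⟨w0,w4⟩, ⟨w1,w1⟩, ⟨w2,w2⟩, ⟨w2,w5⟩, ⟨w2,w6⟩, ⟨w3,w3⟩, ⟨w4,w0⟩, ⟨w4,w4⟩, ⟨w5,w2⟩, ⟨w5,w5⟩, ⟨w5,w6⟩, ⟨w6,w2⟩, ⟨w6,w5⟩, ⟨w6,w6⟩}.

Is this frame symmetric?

Yes

Symmetric: yes — every pair in S has its reverse in S.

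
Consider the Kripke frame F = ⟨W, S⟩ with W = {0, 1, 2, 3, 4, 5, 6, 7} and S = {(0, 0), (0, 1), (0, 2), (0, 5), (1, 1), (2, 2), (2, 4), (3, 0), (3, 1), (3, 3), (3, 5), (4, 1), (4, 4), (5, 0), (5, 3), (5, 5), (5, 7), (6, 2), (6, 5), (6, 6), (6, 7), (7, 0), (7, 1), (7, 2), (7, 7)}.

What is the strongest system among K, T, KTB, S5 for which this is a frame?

Reflexive (axiom T): yes — every world is S-related to itself.
Symmetric (axiom B): no — 0 S 1 but not 1 S 0.
Euclidean (axiom 5): no — 0 S 1 and 0 S 2, but not 1 S 2.
So F validates K, T; KTB would additionally require S to be symmetric. The strongest is T.

T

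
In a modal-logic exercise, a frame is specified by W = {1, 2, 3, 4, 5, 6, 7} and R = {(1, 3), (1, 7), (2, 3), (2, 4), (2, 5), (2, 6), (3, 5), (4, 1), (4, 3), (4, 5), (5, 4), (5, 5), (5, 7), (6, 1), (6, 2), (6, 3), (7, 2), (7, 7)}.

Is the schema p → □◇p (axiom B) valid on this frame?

The schema B characterises exactly the symmetric frames.
Symmetric: no — 1 R 3 but not 3 R 1.

No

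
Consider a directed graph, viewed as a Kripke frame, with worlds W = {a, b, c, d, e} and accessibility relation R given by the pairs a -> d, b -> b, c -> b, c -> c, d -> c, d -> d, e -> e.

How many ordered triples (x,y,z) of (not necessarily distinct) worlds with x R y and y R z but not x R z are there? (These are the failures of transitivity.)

Enumerating: (a,d,c), (d,c,b).

2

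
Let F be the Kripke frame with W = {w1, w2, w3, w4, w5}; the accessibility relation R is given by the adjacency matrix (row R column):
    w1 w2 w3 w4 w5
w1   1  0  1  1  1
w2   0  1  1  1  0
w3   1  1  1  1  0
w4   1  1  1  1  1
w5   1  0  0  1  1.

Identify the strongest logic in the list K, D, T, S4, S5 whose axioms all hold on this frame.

Serial (axiom D): yes — every world has a successor (e.g. w1 R w1).
Reflexive (axiom T): yes — every world is R-related to itself.
Transitive (axiom 4): no — w1 R w3 and w3 R w2, but not w1 R w2.
Euclidean (axiom 5): no — w1 R w3 and w1 R w5, but not w3 R w5.
So F validates K, D, T; S4 would additionally require R to be transitive. The strongest is T.

T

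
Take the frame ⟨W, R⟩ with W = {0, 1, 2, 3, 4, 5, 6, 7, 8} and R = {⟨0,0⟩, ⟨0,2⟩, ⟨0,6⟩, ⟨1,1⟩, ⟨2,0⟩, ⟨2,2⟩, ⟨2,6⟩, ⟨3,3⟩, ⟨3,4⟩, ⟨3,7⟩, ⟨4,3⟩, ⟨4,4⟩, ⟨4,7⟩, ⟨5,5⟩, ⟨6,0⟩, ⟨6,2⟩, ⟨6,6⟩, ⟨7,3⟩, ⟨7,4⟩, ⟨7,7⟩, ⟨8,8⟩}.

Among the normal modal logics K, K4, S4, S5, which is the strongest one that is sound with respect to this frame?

Transitive (axiom 4): yes — every two-step R-path is closed by a direct edge.
Reflexive (axiom T): yes — every world is R-related to itself.
Euclidean (axiom 5): yes — any two successors of a common world are R-related.
So F validates K, K4, S4, S5. The strongest is S5.

S5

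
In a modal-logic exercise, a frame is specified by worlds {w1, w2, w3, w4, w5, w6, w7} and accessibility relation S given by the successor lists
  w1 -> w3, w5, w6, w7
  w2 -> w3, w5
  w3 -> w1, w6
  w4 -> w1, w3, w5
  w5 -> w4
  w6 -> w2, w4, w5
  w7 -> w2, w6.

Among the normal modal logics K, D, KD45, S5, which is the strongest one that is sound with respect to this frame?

D

Serial (axiom D): yes — every world has a successor (e.g. w1 S w3).
Transitive (axiom 4): no — w1 S w5 and w5 S w4, but not w1 S w4.
Euclidean (axiom 5): no — w1 S w3 and w1 S w5, but not w3 S w5.
Reflexive (axiom T): no — w1 is not related to itself.
So F validates K, D; KD45 would additionally require S to be Euclidean and transitive. The strongest is D.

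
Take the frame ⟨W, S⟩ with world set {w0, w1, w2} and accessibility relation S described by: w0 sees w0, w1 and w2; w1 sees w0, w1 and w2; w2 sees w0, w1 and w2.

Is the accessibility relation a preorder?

Yes

Reflexive: yes — every world is S-related to itself.
Transitive: yes — every two-step S-path is closed by a direct edge.
So S is a preorder.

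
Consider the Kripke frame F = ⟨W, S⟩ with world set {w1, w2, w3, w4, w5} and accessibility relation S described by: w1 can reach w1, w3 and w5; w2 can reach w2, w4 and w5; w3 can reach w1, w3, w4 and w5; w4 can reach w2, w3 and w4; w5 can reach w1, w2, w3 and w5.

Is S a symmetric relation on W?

Symmetric: yes — every pair in S has its reverse in S.

Yes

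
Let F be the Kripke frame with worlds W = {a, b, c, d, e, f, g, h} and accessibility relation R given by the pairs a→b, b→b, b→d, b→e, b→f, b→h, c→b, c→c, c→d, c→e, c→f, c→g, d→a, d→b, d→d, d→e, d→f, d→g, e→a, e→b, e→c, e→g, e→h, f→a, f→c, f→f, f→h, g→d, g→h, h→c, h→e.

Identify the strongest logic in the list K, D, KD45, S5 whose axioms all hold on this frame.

Serial (axiom D): yes — every world has a successor (e.g. a R b).
Transitive (axiom 4): no — a R b and b R d, but not a R d.
Euclidean (axiom 5): no — b R d and b R h, but not d R h.
Reflexive (axiom T): no — a is not related to itself.
So F validates K, D; KD45 would additionally require R to be Euclidean and transitive. The strongest is D.

D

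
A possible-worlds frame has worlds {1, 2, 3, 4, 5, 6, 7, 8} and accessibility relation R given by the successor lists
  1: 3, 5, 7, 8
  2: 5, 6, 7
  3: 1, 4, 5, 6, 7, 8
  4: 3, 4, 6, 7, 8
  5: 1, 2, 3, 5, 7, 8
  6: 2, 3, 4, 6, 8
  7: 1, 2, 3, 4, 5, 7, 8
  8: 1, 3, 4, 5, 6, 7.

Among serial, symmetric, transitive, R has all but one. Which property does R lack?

Serial: yes — every world has a successor (e.g. 1 R 3).
Symmetric: yes — every pair in R has its reverse in R.
Transitive: no — 1 R 3 and 3 R 4, but not 1 R 4.
Only transitive fails.

transitive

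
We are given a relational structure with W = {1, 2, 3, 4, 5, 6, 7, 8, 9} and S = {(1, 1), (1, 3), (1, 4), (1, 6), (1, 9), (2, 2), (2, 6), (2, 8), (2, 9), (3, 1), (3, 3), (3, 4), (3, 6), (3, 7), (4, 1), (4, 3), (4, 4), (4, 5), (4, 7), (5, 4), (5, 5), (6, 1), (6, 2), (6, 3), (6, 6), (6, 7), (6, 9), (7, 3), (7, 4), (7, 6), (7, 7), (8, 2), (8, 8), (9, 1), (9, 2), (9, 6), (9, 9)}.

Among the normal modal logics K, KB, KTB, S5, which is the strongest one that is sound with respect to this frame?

KTB

Symmetric (axiom B): yes — every pair in S has its reverse in S.
Reflexive (axiom T): yes — every world is S-related to itself.
Euclidean (axiom 5): no — 1 S 3 and 1 S 9, but not 3 S 9.
So F validates K, KB, KTB; S5 would additionally require S to be Euclidean. The strongest is KTB.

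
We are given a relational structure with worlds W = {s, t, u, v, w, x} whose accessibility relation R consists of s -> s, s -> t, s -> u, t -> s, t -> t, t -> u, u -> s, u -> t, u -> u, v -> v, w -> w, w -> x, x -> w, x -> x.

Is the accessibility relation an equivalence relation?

Reflexive: yes — every world is R-related to itself.
Symmetric: yes — every pair in R has its reverse in R.
Transitive: yes — every two-step R-path is closed by a direct edge.
So R is an equivalence relation.

Yes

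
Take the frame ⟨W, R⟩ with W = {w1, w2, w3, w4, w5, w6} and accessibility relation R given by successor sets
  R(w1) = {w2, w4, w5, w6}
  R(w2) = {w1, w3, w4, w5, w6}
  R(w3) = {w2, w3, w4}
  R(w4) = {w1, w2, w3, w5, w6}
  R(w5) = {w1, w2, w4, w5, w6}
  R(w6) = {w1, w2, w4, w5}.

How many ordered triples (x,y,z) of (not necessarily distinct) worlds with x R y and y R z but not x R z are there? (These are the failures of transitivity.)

30

Enumerating: (w1,w2,w1), (w1,w2,w3), (w1,w4,w1), (w1,w4,w3), (w1,w5,w1), (w1,w6,w1), (w2,w1,w2), (w2,w3,w2), (w2,w4,w2), (w2,w5,w2), (w2,w6,w2), (w3,w2,w1), … and 18 more.
Total: 30.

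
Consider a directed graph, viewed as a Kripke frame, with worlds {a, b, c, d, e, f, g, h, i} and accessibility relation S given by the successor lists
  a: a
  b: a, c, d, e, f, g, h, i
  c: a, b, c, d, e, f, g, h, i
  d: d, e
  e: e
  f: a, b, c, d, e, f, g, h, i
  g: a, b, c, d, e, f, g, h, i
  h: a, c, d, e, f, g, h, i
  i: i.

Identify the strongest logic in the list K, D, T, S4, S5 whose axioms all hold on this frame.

Serial (axiom D): yes — every world has a successor (e.g. a S a).
Reflexive (axiom T): no — b is not related to itself.
Transitive (axiom 4): no — h S c and c S b, but not h S b.
Euclidean (axiom 5): no — b S a and b S c, but not a S c.
So F validates K, D; T would additionally require S to be reflexive. The strongest is D.

D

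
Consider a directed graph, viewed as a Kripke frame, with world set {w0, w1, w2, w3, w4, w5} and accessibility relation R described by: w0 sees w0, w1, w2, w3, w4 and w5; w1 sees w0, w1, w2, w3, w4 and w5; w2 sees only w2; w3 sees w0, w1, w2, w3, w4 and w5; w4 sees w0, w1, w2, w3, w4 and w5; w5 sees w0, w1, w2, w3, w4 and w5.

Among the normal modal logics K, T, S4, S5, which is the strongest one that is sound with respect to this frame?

S4

Reflexive (axiom T): yes — every world is R-related to itself.
Transitive (axiom 4): yes — every two-step R-path is closed by a direct edge.
Euclidean (axiom 5): no — w0 R w2 and w0 R w1, but not w2 R w1.
So F validates K, T, S4; S5 would additionally require R to be Euclidean. The strongest is S4.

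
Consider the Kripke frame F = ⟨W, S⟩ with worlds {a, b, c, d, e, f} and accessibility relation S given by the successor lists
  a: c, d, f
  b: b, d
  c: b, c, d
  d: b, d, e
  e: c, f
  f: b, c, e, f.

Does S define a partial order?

No

Reflexive: no — a is not related to itself.
Transitive: no — a S c and c S b, but not a S b.
Antisymmetric: no — b S d and d S b with b ≠ d.
So S is not a partial order.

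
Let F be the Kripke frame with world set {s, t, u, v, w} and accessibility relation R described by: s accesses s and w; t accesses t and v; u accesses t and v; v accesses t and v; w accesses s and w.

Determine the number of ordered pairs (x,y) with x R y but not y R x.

2

Enumerating: (u,t), (u,v).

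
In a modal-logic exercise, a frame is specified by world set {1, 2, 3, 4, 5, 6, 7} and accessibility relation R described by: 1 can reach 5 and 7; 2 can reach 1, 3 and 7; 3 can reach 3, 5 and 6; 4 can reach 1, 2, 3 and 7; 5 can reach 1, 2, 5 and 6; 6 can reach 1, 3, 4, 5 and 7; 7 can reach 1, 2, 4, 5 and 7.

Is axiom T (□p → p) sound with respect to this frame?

No

By correspondence theory, T is valid on a frame iff R is reflexive.
Reflexive: no — 1 is not related to itself.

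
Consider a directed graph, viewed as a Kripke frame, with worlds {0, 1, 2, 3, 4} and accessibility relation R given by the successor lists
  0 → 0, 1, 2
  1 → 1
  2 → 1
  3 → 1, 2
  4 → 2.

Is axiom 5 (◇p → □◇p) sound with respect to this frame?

No

By correspondence theory, 5 is valid on a frame iff R is Euclidean.
Euclidean: no — 0 R 1 and 0 R 2, but not 1 R 2.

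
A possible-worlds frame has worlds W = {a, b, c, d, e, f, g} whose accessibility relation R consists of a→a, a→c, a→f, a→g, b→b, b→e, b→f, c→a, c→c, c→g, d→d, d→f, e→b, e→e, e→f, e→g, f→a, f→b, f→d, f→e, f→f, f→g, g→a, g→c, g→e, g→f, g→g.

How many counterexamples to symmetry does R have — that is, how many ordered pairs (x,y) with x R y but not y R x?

0

R is symmetric; there are no such tuples.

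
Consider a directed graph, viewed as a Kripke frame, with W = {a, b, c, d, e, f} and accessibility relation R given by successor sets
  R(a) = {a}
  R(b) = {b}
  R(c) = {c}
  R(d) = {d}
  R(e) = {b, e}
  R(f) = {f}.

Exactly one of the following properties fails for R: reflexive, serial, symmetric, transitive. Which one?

symmetric

Reflexive: yes — every world is R-related to itself.
Serial: yes — every world has a successor (e.g. a R a).
Symmetric: no — e R b but not b R e.
Transitive: yes — every two-step R-path is closed by a direct edge.
Only symmetric fails.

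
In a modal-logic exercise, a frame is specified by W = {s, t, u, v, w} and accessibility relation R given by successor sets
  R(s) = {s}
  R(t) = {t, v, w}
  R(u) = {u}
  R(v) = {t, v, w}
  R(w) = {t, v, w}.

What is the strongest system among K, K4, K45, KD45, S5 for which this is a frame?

S5

Transitive (axiom 4): yes — every two-step R-path is closed by a direct edge.
Euclidean (axiom 5): yes — any two successors of a common world are R-related.
Serial (axiom D): yes — every world has a successor (e.g. s R s).
Reflexive (axiom T): yes — every world is R-related to itself.
So F validates K, K4, K45, KD45, S5. The strongest is S5.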